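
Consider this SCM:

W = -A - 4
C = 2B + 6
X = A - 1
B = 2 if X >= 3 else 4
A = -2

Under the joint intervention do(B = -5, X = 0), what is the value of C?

Setting B = -5, X = 0 by intervention discards those variables' equations.
C = 2B + 6  [with B=-5]  = -4

-4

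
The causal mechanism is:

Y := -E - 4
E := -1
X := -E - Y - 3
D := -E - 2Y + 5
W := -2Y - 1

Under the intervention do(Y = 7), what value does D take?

-8

Under do(Y=7), the mechanism Y := -E - 4 is discarded; Y is fixed at 7.
D = -E - 2Y + 5  [with E=-1, Y=7]  = -8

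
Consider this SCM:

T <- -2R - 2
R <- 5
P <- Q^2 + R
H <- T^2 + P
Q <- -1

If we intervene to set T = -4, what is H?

22

do(T=-4) replaces the equation T <- -2R - 2 with the constant T = -4.
P = Q^2 + R  [with Q=-1, R=5]  = 6
H = T^2 + P  [with T=-4, P=6]  = 22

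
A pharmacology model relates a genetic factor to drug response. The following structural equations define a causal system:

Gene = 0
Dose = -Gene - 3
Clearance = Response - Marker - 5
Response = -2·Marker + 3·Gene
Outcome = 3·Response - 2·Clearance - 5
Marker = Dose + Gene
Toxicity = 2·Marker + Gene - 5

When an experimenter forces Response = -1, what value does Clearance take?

-3

Under do(Response=-1), the mechanism Response = -2·Marker + 3·Gene is discarded; Response is fixed at -1.
Dose = -Gene - 3  [with Gene=0]  = -3
Marker = Dose + Gene  [with Dose=-3, Gene=0]  = -3
Clearance = Response - Marker - 5  [with Response=-1, Marker=-3]  = -3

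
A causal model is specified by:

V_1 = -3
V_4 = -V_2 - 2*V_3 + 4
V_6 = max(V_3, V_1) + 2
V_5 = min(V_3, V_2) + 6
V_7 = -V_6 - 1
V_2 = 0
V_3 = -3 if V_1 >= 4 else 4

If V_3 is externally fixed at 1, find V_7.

The intervention breaks the incoming arrows to V_3: V_3 = -3 if V_1 >= 4 else 4 no longer applies, and V_3 = 1.
V_6 = max(V_3, V_1) + 2  [with V_3=1, V_1=-3]  = 3
V_7 = -V_6 - 1  [with V_6=3]  = -4

-4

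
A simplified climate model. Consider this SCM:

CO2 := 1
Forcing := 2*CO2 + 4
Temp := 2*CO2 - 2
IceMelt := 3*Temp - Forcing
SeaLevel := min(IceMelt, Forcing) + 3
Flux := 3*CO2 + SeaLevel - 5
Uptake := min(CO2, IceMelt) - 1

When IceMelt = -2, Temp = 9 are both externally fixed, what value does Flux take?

-1

The joint intervention fixes IceMelt = -2, Temp = 9, removing each variable's own equation.
Forcing = 2*CO2 + 4  [with CO2=1]  = 6
SeaLevel = min(IceMelt, Forcing) + 3  [with IceMelt=-2, Forcing=6]  = 1
Flux = 3*CO2 + SeaLevel - 5  [with CO2=1, SeaLevel=1]  = -1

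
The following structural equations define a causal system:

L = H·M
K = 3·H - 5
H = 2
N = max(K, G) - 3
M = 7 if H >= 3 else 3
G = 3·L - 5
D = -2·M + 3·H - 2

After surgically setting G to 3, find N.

0

The intervention breaks the incoming arrows to G: G = 3·L - 5 no longer applies, and G = 3.
K = 3·H - 5  [with H=2]  = 1
N = max(K, G) - 3  [with K=1, G=3]  = 0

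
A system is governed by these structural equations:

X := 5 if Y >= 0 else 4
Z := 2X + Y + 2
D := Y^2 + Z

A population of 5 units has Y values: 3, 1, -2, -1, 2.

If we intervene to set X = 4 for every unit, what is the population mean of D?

do(X=4) breaks X's dependence on Y. With X=4 fixed, D across the units is 22, 12, 12, 10, 16, mean 14.4.

14.4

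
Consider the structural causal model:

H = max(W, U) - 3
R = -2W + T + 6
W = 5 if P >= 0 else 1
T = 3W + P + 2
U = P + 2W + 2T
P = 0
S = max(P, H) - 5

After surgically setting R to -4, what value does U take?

do(R=-4) replaces the equation R = -2W + T + 6 with the constant R = -4.
No directed path runs from R to U, so U keeps its natural value.
W = 5 if P >= 0 else 1  [with P=0]  = 5
T = 3W + P + 2  [with W=5, P=0]  = 17
U = P + 2W + 2T  [with P=0, W=5, T=17]  = 44

44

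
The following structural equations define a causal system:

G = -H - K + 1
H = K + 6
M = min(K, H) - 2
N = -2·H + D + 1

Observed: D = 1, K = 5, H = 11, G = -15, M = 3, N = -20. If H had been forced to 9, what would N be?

-16

The intervention breaks the incoming arrows to H: H = K + 6 no longer applies, and H = 9.
N = -2·H + D + 1  [with H=9, D=1]  = -16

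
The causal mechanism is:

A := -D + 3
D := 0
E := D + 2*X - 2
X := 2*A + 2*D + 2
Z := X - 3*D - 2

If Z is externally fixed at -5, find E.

14

The intervention breaks the incoming arrows to Z: Z := X - 3*D - 2 no longer applies, and Z = -5.
Since E is not a descendant of the intervened variable, it is unaffected.
A = -D + 3  [with D=0]  = 3
X = 2*A + 2*D + 2  [with A=3, D=0]  = 8
E = D + 2*X - 2  [with D=0, X=8]  = 14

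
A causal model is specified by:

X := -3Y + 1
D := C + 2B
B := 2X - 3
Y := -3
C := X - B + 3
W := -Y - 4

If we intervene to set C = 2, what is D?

Intervening sets C = 2 and removes its equation (C := X - B + 3).
X = -3Y + 1  [with Y=-3]  = 10
B = 2X - 3  [with X=10]  = 17
D = C + 2B  [with C=2, B=17]  = 36

36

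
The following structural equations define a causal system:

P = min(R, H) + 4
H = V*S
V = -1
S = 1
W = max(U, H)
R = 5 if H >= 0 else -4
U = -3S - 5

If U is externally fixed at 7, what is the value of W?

Under do(U=7), the mechanism U = -3S - 5 is discarded; U is fixed at 7.
H = V*S  [with V=-1, S=1]  = -1
W = max(U, H)  [with U=7, H=-1]  = 7

7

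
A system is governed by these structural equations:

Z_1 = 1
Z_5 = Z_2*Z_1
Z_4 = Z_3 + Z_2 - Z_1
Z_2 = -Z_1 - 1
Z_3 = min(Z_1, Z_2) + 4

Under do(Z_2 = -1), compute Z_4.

1

Under do(Z_2=-1), the mechanism Z_2 = -Z_1 - 1 is discarded; Z_2 is fixed at -1.
Z_3 = min(Z_1, Z_2) + 4  [with Z_1=1, Z_2=-1]  = 3
Z_4 = Z_3 + Z_2 - Z_1  [with Z_3=3, Z_2=-1, Z_1=1]  = 1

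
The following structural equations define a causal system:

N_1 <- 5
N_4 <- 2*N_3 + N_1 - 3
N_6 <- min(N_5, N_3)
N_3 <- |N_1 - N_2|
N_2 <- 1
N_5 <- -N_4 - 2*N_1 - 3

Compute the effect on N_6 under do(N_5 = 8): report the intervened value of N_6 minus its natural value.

The intervention breaks the incoming arrows to N_5: N_5 <- -N_4 - 2*N_1 - 3 no longer applies, and N_5 = 8.
N_3 = |N_1 - N_2|  [with N_1=5, N_2=1]  = 4
N_6 = min(N_5, N_3)  [with N_5=8, N_3=4]  = 4
Without intervention: N_3 = |N_1 - N_2|  [with N_1=5, N_2=1]  = 4; N_4 = 2*N_3 + N_1 - 3  [with N_3=4, N_1=5]  = 10; N_5 = -N_4 - 2*N_1 - 3  [with N_4=10, N_1=5]  = -23; N_6 = min(N_5, N_3)  [with N_5=-23, N_3=4]  = -23.
Change = 4 − (-23) = 27.

27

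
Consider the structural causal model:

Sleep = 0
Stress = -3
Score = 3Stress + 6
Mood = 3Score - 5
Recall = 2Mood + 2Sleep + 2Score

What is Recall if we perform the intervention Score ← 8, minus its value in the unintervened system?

do(Score=8) replaces the equation Score = 3Stress + 6 with the constant Score = 8.
Mood = 3Score - 5  [with Score=8]  = 19
Recall = 2Mood + 2Sleep + 2Score  [with Mood=19, Sleep=0, Score=8]  = 54
Without intervention: Score = 3Stress + 6  [with Stress=-3]  = -3; Mood = 3Score - 5  [with Score=-3]  = -14; Recall = 2Mood + 2Sleep + 2Score  [with Mood=-14, Sleep=0, Score=-3]  = -34.
Change = 54 − (-34) = 88.

88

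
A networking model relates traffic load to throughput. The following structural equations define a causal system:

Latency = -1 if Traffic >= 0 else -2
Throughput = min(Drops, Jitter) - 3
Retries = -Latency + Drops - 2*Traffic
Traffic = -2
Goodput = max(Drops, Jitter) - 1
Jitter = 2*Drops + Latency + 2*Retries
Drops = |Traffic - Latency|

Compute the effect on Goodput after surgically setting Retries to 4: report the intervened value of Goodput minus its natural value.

The intervention breaks the incoming arrows to Retries: Retries = -Latency + Drops - 2*Traffic no longer applies, and Retries = 4.
Latency = -1 if Traffic >= 0 else -2  [with Traffic=-2]  = -2
Drops = |Traffic - Latency|  [with Traffic=-2, Latency=-2]  = 0
Jitter = 2*Drops + Latency + 2*Retries  [with Drops=0, Latency=-2, Retries=4]  = 6
Goodput = max(Drops, Jitter) - 1  [with Drops=0, Jitter=6]  = 5
Without intervention: Latency = -1 if Traffic >= 0 else -2  [with Traffic=-2]  = -2; Drops = |Traffic - Latency|  [with Traffic=-2, Latency=-2]  = 0; Retries = -Latency + Drops - 2*Traffic  [with Latency=-2, Drops=0, Traffic=-2]  = 6; Jitter = 2*Drops + Latency + 2*Retries  [with Drops=0, Latency=-2, Retries=6]  = 10; Goodput = max(Drops, Jitter) - 1  [with Drops=0, Jitter=10]  = 9.
Change = 5 − 9 = -4.

-4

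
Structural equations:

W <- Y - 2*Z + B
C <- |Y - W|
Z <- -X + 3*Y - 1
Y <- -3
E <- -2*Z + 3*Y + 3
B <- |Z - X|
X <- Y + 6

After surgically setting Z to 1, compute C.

0

The intervention breaks the incoming arrows to Z: Z <- -X + 3*Y - 1 no longer applies, and Z = 1.
X = Y + 6  [with Y=-3]  = 3
B = |Z - X|  [with Z=1, X=3]  = 2
W = Y - 2*Z + B  [with Y=-3, Z=1, B=2]  = -3
C = |Y - W|  [with Y=-3, W=-3]  = 0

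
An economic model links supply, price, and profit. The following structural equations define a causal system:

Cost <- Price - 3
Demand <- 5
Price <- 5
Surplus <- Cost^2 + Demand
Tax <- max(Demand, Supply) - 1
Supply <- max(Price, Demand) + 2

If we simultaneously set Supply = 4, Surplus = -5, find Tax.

4

The joint intervention fixes Supply = 4, Surplus = -5, removing each variable's own equation.
Tax = max(Demand, Supply) - 1  [with Demand=5, Supply=4]  = 4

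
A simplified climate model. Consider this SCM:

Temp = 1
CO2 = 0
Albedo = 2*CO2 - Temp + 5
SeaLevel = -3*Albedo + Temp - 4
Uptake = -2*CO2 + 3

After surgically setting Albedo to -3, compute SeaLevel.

6

The intervention breaks the incoming arrows to Albedo: Albedo = 2*CO2 - Temp + 5 no longer applies, and Albedo = -3.
SeaLevel = -3*Albedo + Temp - 4  [with Albedo=-3, Temp=1]  = 6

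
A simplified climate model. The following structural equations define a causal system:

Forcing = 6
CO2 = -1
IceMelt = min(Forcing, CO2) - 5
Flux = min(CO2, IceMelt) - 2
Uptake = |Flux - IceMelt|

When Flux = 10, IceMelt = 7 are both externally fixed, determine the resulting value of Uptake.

The joint intervention fixes Flux = 10, IceMelt = 7, removing each variable's own equation.
Uptake = |Flux - IceMelt|  [with Flux=10, IceMelt=7]  = 3

3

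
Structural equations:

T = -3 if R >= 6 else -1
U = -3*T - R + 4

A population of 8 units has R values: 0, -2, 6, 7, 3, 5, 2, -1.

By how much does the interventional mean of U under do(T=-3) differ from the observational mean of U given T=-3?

Every unit gets T=-3 under the intervention. U values become 13, 15, 7, 6, 10, 8, 11, 14; E[U|do(T=-3)] = 10.5.
Observing T=-3 restricts to units where T's equation naturally yields -3: R ∈ {6, 7}. In that subpopulation U = 7, 6, mean 6.5.
Difference = 10.5 − 6.5 = 4.

4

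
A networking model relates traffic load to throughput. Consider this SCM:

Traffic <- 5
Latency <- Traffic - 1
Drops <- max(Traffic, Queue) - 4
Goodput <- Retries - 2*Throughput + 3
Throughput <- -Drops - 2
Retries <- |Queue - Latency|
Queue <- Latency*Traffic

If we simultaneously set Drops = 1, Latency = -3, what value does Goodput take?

21

Under do(Drops = 1, Latency = -3), each intervened variable's structural equation is replaced by its fixed value.
Queue = Latency*Traffic  [with Latency=-3, Traffic=5]  = -15
Retries = |Queue - Latency|  [with Queue=-15, Latency=-3]  = 12
Throughput = -Drops - 2  [with Drops=1]  = -3
Goodput = Retries - 2*Throughput + 3  [with Retries=12, Throughput=-3]  = 21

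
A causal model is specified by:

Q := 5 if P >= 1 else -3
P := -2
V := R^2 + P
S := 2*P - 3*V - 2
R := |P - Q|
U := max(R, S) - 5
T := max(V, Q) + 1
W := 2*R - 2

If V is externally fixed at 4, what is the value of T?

The intervention breaks the incoming arrows to V: V := R^2 + P no longer applies, and V = 4.
Q = 5 if P >= 1 else -3  [with P=-2]  = -3
T = max(V, Q) + 1  [with V=4, Q=-3]  = 5

5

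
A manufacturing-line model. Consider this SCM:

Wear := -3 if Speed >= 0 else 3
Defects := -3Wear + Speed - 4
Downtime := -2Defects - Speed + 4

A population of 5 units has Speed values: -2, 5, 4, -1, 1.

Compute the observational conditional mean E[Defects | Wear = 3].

Observing Wear=3 restricts to units where Wear's equation naturally yields 3: Speed ∈ {-2, -1}. In that subpopulation Defects = -15, -14, mean -14.5.

-14.5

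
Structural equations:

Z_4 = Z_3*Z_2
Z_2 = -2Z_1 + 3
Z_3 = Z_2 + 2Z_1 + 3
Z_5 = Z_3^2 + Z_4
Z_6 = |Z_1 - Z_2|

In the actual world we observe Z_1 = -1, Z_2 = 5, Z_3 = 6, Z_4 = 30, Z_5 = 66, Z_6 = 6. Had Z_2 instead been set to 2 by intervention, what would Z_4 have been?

Under do(Z_2=2), the mechanism Z_2 = -2Z_1 + 3 is discarded; Z_2 is fixed at 2.
Z_3 = Z_2 + 2Z_1 + 3  [with Z_2=2, Z_1=-1]  = 3
Z_4 = Z_3*Z_2  [with Z_3=3, Z_2=2]  = 6

6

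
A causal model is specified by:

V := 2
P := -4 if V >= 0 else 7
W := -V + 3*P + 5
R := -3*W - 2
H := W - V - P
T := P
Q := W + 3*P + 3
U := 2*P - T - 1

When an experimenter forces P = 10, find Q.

66

Under do(P=10), the mechanism P := -4 if V >= 0 else 7 is discarded; P is fixed at 10.
W = -V + 3*P + 5  [with V=2, P=10]  = 33
Q = W + 3*P + 3  [with W=33, P=10]  = 66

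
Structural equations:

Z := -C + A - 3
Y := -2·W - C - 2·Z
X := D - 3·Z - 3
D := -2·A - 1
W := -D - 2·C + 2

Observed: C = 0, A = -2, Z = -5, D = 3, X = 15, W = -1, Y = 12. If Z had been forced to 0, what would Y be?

The intervention breaks the incoming arrows to Z: Z := -C + A - 3 no longer applies, and Z = 0.
D = -2·A - 1  [with A=-2]  = 3
W = -D - 2·C + 2  [with D=3, C=0]  = -1
Y = -2·W - C - 2·Z  [with W=-1, C=0, Z=0]  = 2

2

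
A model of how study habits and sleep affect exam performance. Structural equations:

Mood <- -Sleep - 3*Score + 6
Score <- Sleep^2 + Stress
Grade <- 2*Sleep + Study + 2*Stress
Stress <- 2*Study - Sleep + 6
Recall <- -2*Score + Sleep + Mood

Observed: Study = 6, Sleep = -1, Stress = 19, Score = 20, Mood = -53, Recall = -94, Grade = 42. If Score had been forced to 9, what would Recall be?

Under do(Score=9), the mechanism Score <- Sleep^2 + Stress is discarded; Score is fixed at 9.
Mood = -Sleep - 3*Score + 6  [with Sleep=-1, Score=9]  = -20
Recall = -2*Score + Sleep + Mood  [with Score=9, Sleep=-1, Mood=-20]  = -39

-39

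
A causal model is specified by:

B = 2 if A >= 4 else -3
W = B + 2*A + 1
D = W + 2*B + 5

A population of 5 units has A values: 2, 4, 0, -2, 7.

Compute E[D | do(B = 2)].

do(B=2) breaks B's dependence on A. With B=2 fixed, D across the units is 16, 20, 12, 8, 26, mean 16.4.

16.4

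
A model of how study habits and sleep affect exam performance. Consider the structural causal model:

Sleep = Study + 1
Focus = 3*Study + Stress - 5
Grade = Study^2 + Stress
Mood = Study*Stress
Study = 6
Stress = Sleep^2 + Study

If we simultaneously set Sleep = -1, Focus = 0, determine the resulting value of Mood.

42

Setting Sleep = -1, Focus = 0 by intervention discards those variables' equations.
Stress = Sleep^2 + Study  [with Sleep=-1, Study=6]  = 7
Mood = Study*Stress  [with Study=6, Stress=7]  = 42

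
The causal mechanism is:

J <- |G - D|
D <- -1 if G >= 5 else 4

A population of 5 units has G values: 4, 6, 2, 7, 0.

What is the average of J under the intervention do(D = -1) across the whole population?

4.8

do(D=-1) breaks D's dependence on G. With D=-1 fixed, J across the units is 5, 7, 3, 8, 1, mean 4.8.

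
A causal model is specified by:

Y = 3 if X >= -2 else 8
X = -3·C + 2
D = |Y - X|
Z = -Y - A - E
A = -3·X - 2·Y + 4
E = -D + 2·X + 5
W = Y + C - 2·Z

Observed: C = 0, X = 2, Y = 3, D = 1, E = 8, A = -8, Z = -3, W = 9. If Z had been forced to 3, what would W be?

-3

do(Z=3) replaces the equation Z = -Y - A - E with the constant Z = 3.
X = -3·C + 2  [with C=0]  = 2
Y = 3 if X >= -2 else 8  [with X=2]  = 3
W = Y + C - 2·Z  [with Y=3, C=0, Z=3]  = -3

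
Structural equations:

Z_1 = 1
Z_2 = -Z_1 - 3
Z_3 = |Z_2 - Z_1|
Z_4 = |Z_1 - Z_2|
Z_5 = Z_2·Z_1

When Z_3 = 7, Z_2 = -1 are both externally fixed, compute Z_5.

Setting Z_3 = 7, Z_2 = -1 by intervention discards those variables' equations.
Z_5 = Z_2·Z_1  [with Z_2=-1, Z_1=1]  = -1

-1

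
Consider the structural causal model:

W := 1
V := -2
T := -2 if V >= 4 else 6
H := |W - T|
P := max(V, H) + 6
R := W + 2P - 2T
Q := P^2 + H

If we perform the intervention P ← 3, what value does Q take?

14

Under do(P=3), the mechanism P := max(V, H) + 6 is discarded; P is fixed at 3.
T = -2 if V >= 4 else 6  [with V=-2]  = 6
H = |W - T|  [with W=1, T=6]  = 5
Q = P^2 + H  [with P=3, H=5]  = 14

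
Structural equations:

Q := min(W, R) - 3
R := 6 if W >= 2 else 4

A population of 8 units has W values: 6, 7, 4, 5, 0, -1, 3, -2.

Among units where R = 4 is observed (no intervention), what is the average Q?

-4

E[Q|R=4] averages over only the 3 units with R=4 (W = 0, -1, -2): Q = -3, -4, -5, mean -4.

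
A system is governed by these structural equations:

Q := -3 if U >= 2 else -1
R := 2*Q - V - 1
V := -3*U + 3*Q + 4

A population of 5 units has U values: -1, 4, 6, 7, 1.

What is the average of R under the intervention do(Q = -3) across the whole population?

8.2

Under do(Q=-3), Q's equation is replaced by Q=-3 for every unit. Per-unit R: -5, 10, 16, 19, 1. Mean = 8.2.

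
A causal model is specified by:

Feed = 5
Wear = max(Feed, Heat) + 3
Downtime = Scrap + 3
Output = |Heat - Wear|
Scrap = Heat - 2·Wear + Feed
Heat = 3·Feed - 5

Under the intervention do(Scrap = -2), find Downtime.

1

Under do(Scrap=-2), the mechanism Scrap = Heat - 2·Wear + Feed is discarded; Scrap is fixed at -2.
Downtime = Scrap + 3  [with Scrap=-2]  = 1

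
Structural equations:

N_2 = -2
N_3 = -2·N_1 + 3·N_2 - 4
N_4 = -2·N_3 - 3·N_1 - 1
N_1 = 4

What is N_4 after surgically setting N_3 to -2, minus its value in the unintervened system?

The intervention breaks the incoming arrows to N_3: N_3 = -2·N_1 + 3·N_2 - 4 no longer applies, and N_3 = -2.
N_4 = -2·N_3 - 3·N_1 - 1  [with N_3=-2, N_1=4]  = -9
Without intervention: N_3 = -2·N_1 + 3·N_2 - 4  [with N_1=4, N_2=-2]  = -18; N_4 = -2·N_3 - 3·N_1 - 1  [with N_3=-18, N_1=4]  = 23.
Change = -9 − 23 = -32.

-32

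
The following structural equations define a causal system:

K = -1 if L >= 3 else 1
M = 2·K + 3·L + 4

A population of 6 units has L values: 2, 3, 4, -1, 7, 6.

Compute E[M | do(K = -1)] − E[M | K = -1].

-4.5

Under do(K=-1), K's equation is replaced by K=-1 for every unit. Per-unit M: 8, 11, 14, -1, 23, 20. Mean = 12.5.
E[M|K=-1] averages over only the 4 units with K=-1 (L = 3, 4, 7, 6): M = 11, 14, 23, 20, mean 17.
Difference = 12.5 − 17 = -4.5.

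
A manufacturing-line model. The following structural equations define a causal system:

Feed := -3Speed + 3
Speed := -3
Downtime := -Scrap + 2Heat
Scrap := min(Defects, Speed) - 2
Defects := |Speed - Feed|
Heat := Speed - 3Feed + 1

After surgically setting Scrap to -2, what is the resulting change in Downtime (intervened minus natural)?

The intervention breaks the incoming arrows to Scrap: Scrap := min(Defects, Speed) - 2 no longer applies, and Scrap = -2.
Feed = -3Speed + 3  [with Speed=-3]  = 12
Heat = Speed - 3Feed + 1  [with Speed=-3, Feed=12]  = -38
Downtime = -Scrap + 2Heat  [with Scrap=-2, Heat=-38]  = -74
Without intervention: Feed = -3Speed + 3  [with Speed=-3]  = 12; Heat = Speed - 3Feed + 1  [with Speed=-3, Feed=12]  = -38; Defects = |Speed - Feed|  [with Speed=-3, Feed=12]  = 15; Scrap = min(Defects, Speed) - 2  [with Defects=15, Speed=-3]  = -5; Downtime = -Scrap + 2Heat  [with Scrap=-5, Heat=-38]  = -71.
Change = -74 − (-71) = -3.

-3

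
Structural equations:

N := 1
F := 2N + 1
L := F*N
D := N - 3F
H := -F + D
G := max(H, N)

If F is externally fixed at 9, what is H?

do(F=9) replaces the equation F := 2N + 1 with the constant F = 9.
D = N - 3F  [with N=1, F=9]  = -26
H = -F + D  [with F=9, D=-26]  = -35

-35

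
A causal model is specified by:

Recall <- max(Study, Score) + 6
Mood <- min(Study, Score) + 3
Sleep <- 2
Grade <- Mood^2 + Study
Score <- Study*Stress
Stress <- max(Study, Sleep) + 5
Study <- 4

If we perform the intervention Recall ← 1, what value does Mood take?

do(Recall=1) replaces the equation Recall <- max(Study, Score) + 6 with the constant Recall = 1.
Since Mood is not a descendant of the intervened variable, it is unaffected.
Stress = max(Study, Sleep) + 5  [with Study=4, Sleep=2]  = 9
Score = Study*Stress  [with Study=4, Stress=9]  = 36
Mood = min(Study, Score) + 3  [with Study=4, Score=36]  = 7

7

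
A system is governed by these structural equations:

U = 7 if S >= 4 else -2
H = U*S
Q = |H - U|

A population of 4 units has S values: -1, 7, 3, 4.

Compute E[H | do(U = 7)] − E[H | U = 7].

Every unit gets U=7 under the intervention. H values become -7, 49, 21, 28; E[H|do(U=7)] = 22.75.
Conditioning on U=7 selects the 2 unit(s) with S ∈ {7, 4}. Their H values: 49, 28. Mean = 38.5.
Difference = 22.75 − 38.5 = -15.75.

-15.75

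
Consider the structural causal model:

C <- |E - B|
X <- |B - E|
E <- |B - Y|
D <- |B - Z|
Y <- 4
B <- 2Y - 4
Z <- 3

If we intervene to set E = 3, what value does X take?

The intervention breaks the incoming arrows to E: E <- |B - Y| no longer applies, and E = 3.
B = 2Y - 4  [with Y=4]  = 4
X = |B - E|  [with B=4, E=3]  = 1

1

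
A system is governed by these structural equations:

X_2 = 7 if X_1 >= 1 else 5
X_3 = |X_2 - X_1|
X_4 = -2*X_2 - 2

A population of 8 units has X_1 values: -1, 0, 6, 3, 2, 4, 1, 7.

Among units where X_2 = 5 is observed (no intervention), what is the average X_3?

5.5

E[X_3|X_2=5] averages over only the 2 units with X_2=5 (X_1 = -1, 0): X_3 = 6, 5, mean 5.5.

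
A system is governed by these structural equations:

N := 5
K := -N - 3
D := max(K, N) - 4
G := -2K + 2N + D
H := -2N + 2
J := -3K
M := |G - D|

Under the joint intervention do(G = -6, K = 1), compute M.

7

Under do(G = -6, K = 1), each intervened variable's structural equation is replaced by its fixed value.
D = max(K, N) - 4  [with K=1, N=5]  = 1
M = |G - D|  [with G=-6, D=1]  = 7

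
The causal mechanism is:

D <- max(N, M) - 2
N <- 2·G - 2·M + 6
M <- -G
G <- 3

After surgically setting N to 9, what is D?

The intervention breaks the incoming arrows to N: N <- 2·G - 2·M + 6 no longer applies, and N = 9.
M = -G  [with G=3]  = -3
D = max(N, M) - 2  [with N=9, M=-3]  = 7

7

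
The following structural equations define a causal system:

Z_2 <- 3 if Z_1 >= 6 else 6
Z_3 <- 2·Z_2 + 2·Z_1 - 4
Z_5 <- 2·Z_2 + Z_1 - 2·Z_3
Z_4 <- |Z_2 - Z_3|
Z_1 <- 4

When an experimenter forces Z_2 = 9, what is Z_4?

Under do(Z_2=9), the mechanism Z_2 <- 3 if Z_1 >= 6 else 6 is discarded; Z_2 is fixed at 9.
Z_3 = 2·Z_2 + 2·Z_1 - 4  [with Z_2=9, Z_1=4]  = 22
Z_4 = |Z_2 - Z_3|  [with Z_2=9, Z_3=22]  = 13

13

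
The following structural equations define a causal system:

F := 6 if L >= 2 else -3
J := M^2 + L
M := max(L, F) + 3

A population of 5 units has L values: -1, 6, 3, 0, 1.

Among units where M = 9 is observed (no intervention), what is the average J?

85.5

E[J|M=9] averages over only the 2 units with M=9 (L = 6, 3): J = 87, 84, mean 85.5.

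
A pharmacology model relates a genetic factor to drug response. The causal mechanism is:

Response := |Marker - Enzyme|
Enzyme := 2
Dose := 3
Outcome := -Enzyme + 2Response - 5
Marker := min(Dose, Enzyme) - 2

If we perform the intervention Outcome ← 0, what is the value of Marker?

0

do(Outcome=0) replaces the equation Outcome := -Enzyme + 2Response - 5 with the constant Outcome = 0.
Marker is not downstream of the intervention, so its value is determined by the original equations.
Marker = min(Dose, Enzyme) - 2  [with Dose=3, Enzyme=2]  = 0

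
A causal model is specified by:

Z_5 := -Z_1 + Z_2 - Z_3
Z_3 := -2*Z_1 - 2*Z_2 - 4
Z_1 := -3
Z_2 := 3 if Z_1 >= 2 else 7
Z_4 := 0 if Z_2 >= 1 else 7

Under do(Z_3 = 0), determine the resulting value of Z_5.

do(Z_3=0) replaces the equation Z_3 := -2*Z_1 - 2*Z_2 - 4 with the constant Z_3 = 0.
Z_2 = 3 if Z_1 >= 2 else 7  [with Z_1=-3]  = 7
Z_5 = -Z_1 + Z_2 - Z_3  [with Z_1=-3, Z_2=7, Z_3=0]  = 10

10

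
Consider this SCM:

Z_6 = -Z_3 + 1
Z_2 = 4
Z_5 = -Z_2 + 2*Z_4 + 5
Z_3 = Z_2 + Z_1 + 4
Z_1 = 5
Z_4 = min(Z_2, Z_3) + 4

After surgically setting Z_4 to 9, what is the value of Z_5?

19

Intervening sets Z_4 = 9 and removes its equation (Z_4 = min(Z_2, Z_3) + 4).
Z_5 = -Z_2 + 2*Z_4 + 5  [with Z_2=4, Z_4=9]  = 19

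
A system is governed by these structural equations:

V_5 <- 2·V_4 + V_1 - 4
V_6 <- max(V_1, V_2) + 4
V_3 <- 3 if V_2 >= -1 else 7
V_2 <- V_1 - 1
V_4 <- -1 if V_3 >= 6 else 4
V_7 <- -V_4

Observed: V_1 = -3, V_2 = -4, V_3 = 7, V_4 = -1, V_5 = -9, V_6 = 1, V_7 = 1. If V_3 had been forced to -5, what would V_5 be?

1

do(V_3=-5) replaces the equation V_3 <- 3 if V_2 >= -1 else 7 with the constant V_3 = -5.
V_4 = -1 if V_3 >= 6 else 4  [with V_3=-5]  = 4
V_5 = 2·V_4 + V_1 - 4  [with V_4=4, V_1=-3]  = 1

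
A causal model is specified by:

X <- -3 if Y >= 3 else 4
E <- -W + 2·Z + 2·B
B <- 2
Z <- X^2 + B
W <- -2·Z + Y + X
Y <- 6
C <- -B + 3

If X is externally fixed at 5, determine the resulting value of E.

101

The intervention breaks the incoming arrows to X: X <- -3 if Y >= 3 else 4 no longer applies, and X = 5.
Z = X^2 + B  [with X=5, B=2]  = 27
W = -2·Z + Y + X  [with Z=27, Y=6, X=5]  = -43
E = -W + 2·Z + 2·B  [with W=-43, Z=27, B=2]  = 101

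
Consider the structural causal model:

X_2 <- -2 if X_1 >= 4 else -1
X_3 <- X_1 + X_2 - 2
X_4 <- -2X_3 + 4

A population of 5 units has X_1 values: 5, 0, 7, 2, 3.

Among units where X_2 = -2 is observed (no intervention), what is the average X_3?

2

Observing X_2=-2 restricts to units where X_2's equation naturally yields -2: X_1 ∈ {5, 7}. In that subpopulation X_3 = 1, 3, mean 2.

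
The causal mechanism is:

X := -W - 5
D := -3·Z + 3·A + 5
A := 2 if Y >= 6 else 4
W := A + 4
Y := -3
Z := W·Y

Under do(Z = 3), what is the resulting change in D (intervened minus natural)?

Under do(Z=3), the mechanism Z := W·Y is discarded; Z is fixed at 3.
A = 2 if Y >= 6 else 4  [with Y=-3]  = 4
D = -3·Z + 3·A + 5  [with Z=3, A=4]  = 8
Without intervention: A = 2 if Y >= 6 else 4  [with Y=-3]  = 4; W = A + 4  [with A=4]  = 8; Z = W·Y  [with W=8, Y=-3]  = -24; D = -3·Z + 3·A + 5  [with Z=-24, A=4]  = 89.
Change = 8 − 89 = -81.

-81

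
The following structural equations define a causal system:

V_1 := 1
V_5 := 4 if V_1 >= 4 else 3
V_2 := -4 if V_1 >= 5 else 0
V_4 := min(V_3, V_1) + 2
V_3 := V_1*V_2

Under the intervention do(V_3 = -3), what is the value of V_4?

-1

The intervention breaks the incoming arrows to V_3: V_3 := V_1*V_2 no longer applies, and V_3 = -3.
V_4 = min(V_3, V_1) + 2  [with V_3=-3, V_1=1]  = -1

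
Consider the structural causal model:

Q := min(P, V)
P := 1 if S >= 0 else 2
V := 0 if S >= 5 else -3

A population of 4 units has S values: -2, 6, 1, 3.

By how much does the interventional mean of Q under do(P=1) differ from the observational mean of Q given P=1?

Every unit gets P=1 under the intervention. Q values become -3, 0, -3, -3; E[Q|do(P=1)] = -2.25.
E[Q|P=1] averages over only the 3 units with P=1 (S = 6, 1, 3): Q = 0, -3, -3, mean -2.
Difference = -2.25 − (-2) = -0.25.

-0.25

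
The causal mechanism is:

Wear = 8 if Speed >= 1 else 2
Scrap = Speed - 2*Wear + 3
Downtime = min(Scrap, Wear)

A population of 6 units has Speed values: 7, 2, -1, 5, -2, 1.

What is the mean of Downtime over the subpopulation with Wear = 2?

Conditioning on Wear=2 selects the 2 unit(s) with Speed ∈ {-1, -2}. Their Downtime values: -2, -3. Mean = -2.5.

-2.5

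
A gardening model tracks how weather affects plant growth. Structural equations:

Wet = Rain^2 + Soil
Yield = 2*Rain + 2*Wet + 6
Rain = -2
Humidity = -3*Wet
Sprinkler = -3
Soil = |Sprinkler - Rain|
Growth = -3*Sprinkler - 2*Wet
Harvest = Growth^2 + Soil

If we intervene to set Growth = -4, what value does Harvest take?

do(Growth=-4) replaces the equation Growth = -3*Sprinkler - 2*Wet with the constant Growth = -4.
Soil = |Sprinkler - Rain|  [with Sprinkler=-3, Rain=-2]  = 1
Harvest = Growth^2 + Soil  [with Growth=-4, Soil=1]  = 17

17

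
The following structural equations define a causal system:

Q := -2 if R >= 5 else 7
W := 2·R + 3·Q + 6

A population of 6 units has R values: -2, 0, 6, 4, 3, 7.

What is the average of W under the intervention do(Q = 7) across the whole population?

The intervention sets Q=7 in all 6 units regardless of R. Recomputing W per unit gives 23, 27, 39, 35, 33, 41; average 33.

33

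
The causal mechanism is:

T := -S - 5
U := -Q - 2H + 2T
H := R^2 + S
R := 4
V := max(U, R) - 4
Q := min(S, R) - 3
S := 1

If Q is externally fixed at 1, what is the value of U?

The intervention breaks the incoming arrows to Q: Q := min(S, R) - 3 no longer applies, and Q = 1.
H = R^2 + S  [with R=4, S=1]  = 17
T = -S - 5  [with S=1]  = -6
U = -Q - 2H + 2T  [with Q=1, H=17, T=-6]  = -47

-47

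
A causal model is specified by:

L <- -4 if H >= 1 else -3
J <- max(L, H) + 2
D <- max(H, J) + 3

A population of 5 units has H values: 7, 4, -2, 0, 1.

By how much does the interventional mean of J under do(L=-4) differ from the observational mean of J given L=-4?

Under do(L=-4), L's equation is replaced by L=-4 for every unit. Per-unit J: 9, 6, 0, 2, 3. Mean = 4.
E[J|L=-4] averages over only the 3 units with L=-4 (H = 7, 4, 1): J = 9, 6, 3, mean 6.
Difference = 4 − 6 = -2.

-2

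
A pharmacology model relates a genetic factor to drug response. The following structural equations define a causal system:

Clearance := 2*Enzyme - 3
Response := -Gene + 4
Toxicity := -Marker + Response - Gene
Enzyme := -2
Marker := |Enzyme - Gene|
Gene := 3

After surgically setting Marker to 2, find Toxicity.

-4

do(Marker=2) replaces the equation Marker := |Enzyme - Gene| with the constant Marker = 2.
Response = -Gene + 4  [with Gene=3]  = 1
Toxicity = -Marker + Response - Gene  [with Marker=2, Response=1, Gene=3]  = -4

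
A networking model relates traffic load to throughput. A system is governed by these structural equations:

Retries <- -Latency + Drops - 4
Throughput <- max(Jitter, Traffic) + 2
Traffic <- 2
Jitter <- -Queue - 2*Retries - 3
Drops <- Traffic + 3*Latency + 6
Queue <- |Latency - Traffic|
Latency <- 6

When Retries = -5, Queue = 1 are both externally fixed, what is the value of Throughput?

The joint intervention fixes Retries = -5, Queue = 1, removing each variable's own equation.
Jitter = -Queue - 2*Retries - 3  [with Queue=1, Retries=-5]  = 6
Throughput = max(Jitter, Traffic) + 2  [with Jitter=6, Traffic=2]  = 8

8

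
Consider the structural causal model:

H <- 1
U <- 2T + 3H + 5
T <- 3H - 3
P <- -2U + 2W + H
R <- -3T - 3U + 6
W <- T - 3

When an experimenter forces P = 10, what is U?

do(P=10) replaces the equation P <- -2U + 2W + H with the constant P = 10.
U is not downstream of the intervention, so its value is determined by the original equations.
T = 3H - 3  [with H=1]  = 0
U = 2T + 3H + 5  [with T=0, H=1]  = 8

8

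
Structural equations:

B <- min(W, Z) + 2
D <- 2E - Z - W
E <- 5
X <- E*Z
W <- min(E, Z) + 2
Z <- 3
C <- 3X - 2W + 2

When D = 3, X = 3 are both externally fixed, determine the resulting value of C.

1

Setting D = 3, X = 3 by intervention discards those variables' equations.
W = min(E, Z) + 2  [with E=5, Z=3]  = 5
C = 3X - 2W + 2  [with X=3, W=5]  = 1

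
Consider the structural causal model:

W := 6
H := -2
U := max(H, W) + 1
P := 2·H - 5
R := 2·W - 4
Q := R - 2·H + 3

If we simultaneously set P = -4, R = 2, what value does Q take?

9

The joint intervention fixes P = -4, R = 2, removing each variable's own equation.
Q = R - 2·H + 3  [with R=2, H=-2]  = 9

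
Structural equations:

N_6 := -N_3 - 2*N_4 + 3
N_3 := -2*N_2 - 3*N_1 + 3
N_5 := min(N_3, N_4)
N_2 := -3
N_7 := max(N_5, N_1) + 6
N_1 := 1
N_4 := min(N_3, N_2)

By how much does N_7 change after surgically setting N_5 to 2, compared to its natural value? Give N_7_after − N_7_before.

1

Under do(N_5=2), the mechanism N_5 := min(N_3, N_4) is discarded; N_5 is fixed at 2.
N_7 = max(N_5, N_1) + 6  [with N_5=2, N_1=1]  = 8
Without intervention: N_3 = -2*N_2 - 3*N_1 + 3  [with N_2=-3, N_1=1]  = 6; N_4 = min(N_3, N_2)  [with N_3=6, N_2=-3]  = -3; N_5 = min(N_3, N_4)  [with N_3=6, N_4=-3]  = -3; N_7 = max(N_5, N_1) + 6  [with N_5=-3, N_1=1]  = 7.
Change = 8 − 7 = 1.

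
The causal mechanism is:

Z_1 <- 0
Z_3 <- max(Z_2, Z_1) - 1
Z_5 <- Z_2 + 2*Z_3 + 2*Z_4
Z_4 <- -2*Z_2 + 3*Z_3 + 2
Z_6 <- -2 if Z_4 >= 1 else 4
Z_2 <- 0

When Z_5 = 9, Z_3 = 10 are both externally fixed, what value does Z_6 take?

The joint intervention fixes Z_5 = 9, Z_3 = 10, removing each variable's own equation.
Z_4 = -2*Z_2 + 3*Z_3 + 2  [with Z_2=0, Z_3=10]  = 32
Z_6 = -2 if Z_4 >= 1 else 4  [with Z_4=32]  = -2

-2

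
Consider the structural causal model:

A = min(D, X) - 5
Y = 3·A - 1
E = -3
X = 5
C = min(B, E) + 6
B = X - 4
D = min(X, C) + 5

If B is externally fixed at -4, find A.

The intervention breaks the incoming arrows to B: B = X - 4 no longer applies, and B = -4.
C = min(B, E) + 6  [with B=-4, E=-3]  = 2
D = min(X, C) + 5  [with X=5, C=2]  = 7
A = min(D, X) - 5  [with D=7, X=5]  = 0

0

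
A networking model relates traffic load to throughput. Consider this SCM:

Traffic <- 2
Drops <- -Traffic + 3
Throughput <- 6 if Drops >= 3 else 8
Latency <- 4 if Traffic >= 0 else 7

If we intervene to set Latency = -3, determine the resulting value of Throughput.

Under do(Latency=-3), the mechanism Latency <- 4 if Traffic >= 0 else 7 is discarded; Latency is fixed at -3.
Since Throughput is not a descendant of the intervened variable, it is unaffected.
Drops = -Traffic + 3  [with Traffic=2]  = 1
Throughput = 6 if Drops >= 3 else 8  [with Drops=1]  = 8

8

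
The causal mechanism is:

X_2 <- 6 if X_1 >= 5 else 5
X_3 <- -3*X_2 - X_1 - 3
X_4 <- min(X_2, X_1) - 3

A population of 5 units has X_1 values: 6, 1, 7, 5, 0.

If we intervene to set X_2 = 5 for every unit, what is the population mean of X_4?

0.2

do(X_2=5) breaks X_2's dependence on X_1. With X_2=5 fixed, X_4 across the units is 2, -2, 2, 2, -3, mean 0.2.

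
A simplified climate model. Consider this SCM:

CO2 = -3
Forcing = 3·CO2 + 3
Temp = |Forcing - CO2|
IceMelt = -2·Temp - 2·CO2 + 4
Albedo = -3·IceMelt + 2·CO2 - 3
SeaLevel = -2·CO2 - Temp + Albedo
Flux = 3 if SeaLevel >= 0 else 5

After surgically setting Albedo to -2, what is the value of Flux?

Under do(Albedo=-2), the mechanism Albedo = -3·IceMelt + 2·CO2 - 3 is discarded; Albedo is fixed at -2.
Forcing = 3·CO2 + 3  [with CO2=-3]  = -6
Temp = |Forcing - CO2|  [with Forcing=-6, CO2=-3]  = 3
SeaLevel = -2·CO2 - Temp + Albedo  [with CO2=-3, Temp=3, Albedo=-2]  = 1
Flux = 3 if SeaLevel >= 0 else 5  [with SeaLevel=1]  = 3

3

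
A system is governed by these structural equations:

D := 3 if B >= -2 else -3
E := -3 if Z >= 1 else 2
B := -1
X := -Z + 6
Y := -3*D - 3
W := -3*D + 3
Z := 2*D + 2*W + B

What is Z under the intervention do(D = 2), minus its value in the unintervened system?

4

Under do(D=2), the mechanism D := 3 if B >= -2 else -3 is discarded; D is fixed at 2.
W = -3*D + 3  [with D=2]  = -3
Z = 2*D + 2*W + B  [with D=2, W=-3, B=-1]  = -3
Without intervention: D = 3 if B >= -2 else -3  [with B=-1]  = 3; W = -3*D + 3  [with D=3]  = -6; Z = 2*D + 2*W + B  [with D=3, W=-6, B=-1]  = -7.
Change = -3 − (-7) = 4.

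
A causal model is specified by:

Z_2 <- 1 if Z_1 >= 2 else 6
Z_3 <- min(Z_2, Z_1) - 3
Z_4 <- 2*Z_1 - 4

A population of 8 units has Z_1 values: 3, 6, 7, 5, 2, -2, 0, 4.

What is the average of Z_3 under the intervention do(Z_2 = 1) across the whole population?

-2.5

Every unit gets Z_2=1 under the intervention. Z_3 values become -2, -2, -2, -2, -2, -5, -3, -2; E[Z_3|do(Z_2=1)] = -2.5.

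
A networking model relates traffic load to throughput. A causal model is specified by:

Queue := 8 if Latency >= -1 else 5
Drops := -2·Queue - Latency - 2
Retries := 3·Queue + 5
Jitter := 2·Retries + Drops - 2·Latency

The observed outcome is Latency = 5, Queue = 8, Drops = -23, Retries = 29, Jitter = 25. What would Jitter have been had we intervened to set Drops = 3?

51

do(Drops=3) replaces the equation Drops := -2·Queue - Latency - 2 with the constant Drops = 3.
Queue = 8 if Latency >= -1 else 5  [with Latency=5]  = 8
Retries = 3·Queue + 5  [with Queue=8]  = 29
Jitter = 2·Retries + Drops - 2·Latency  [with Retries=29, Drops=3, Latency=5]  = 51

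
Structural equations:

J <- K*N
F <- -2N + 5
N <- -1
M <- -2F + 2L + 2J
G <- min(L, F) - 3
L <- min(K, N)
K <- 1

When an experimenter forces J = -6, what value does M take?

The intervention breaks the incoming arrows to J: J <- K*N no longer applies, and J = -6.
F = -2N + 5  [with N=-1]  = 7
L = min(K, N)  [with K=1, N=-1]  = -1
M = -2F + 2L + 2J  [with F=7, L=-1, J=-6]  = -28

-28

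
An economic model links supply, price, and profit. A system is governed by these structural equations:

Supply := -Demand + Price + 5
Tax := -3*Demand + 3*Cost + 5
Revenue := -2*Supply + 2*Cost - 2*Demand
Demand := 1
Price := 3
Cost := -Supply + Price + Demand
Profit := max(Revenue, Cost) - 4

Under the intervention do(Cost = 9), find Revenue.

Intervening sets Cost = 9 and removes its equation (Cost := -Supply + Price + Demand).
Supply = -Demand + Price + 5  [with Demand=1, Price=3]  = 7
Revenue = -2*Supply + 2*Cost - 2*Demand  [with Supply=7, Cost=9, Demand=1]  = 2

2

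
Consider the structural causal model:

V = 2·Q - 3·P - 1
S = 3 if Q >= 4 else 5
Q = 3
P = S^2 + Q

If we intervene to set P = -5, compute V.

The intervention breaks the incoming arrows to P: P = S^2 + Q no longer applies, and P = -5.
V = 2·Q - 3·P - 1  [with Q=3, P=-5]  = 20

20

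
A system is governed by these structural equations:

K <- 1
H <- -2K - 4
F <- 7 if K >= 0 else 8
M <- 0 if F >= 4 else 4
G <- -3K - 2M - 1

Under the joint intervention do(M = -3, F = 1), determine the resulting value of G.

The joint intervention fixes M = -3, F = 1, removing each variable's own equation.
G = -3K - 2M - 1  [with K=1, M=-3]  = 2

2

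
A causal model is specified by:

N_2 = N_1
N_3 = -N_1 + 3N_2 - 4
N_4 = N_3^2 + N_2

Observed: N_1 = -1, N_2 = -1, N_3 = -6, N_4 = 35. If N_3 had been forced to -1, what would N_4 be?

The intervention breaks the incoming arrows to N_3: N_3 = -N_1 + 3N_2 - 4 no longer applies, and N_3 = -1.
N_2 = N_1  [with N_1=-1]  = -1
N_4 = N_3^2 + N_2  [with N_3=-1, N_2=-1]  = 0

0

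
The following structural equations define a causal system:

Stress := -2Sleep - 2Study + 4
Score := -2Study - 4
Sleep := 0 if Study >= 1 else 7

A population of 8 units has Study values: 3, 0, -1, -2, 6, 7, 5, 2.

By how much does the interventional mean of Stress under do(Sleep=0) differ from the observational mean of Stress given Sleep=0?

4.2

Every unit gets Sleep=0 under the intervention. Stress values become -2, 4, 6, 8, -8, -10, -6, 0; E[Stress|do(Sleep=0)] = -1.
Conditioning on Sleep=0 selects the 5 unit(s) with Study ∈ {3, 6, 7, 5, 2}. Their Stress values: -2, -8, -10, -6, 0. Mean = -5.2.
Difference = -1 − (-5.2) = 4.2.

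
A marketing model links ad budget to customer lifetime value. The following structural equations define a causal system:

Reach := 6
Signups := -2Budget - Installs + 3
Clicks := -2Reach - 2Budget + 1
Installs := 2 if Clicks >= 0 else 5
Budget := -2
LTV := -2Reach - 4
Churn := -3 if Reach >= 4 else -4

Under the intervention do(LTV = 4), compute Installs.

Under do(LTV=4), the mechanism LTV := -2Reach - 4 is discarded; LTV is fixed at 4.
Since Installs is not a descendant of the intervened variable, it is unaffected.
Clicks = -2Reach - 2Budget + 1  [with Reach=6, Budget=-2]  = -7
Installs = 2 if Clicks >= 0 else 5  [with Clicks=-7]  = 5

5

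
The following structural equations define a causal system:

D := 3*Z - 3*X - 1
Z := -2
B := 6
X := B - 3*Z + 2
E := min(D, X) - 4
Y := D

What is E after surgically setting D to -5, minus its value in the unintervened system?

44

Under do(D=-5), the mechanism D := 3*Z - 3*X - 1 is discarded; D is fixed at -5.
X = B - 3*Z + 2  [with B=6, Z=-2]  = 14
E = min(D, X) - 4  [with D=-5, X=14]  = -9
Without intervention: X = B - 3*Z + 2  [with B=6, Z=-2]  = 14; D = 3*Z - 3*X - 1  [with Z=-2, X=14]  = -49; E = min(D, X) - 4  [with D=-49, X=14]  = -53.
Change = -9 − (-53) = 44.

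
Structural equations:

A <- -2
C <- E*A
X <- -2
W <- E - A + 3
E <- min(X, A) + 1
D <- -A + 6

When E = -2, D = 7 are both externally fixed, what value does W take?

3

The joint intervention fixes E = -2, D = 7, removing each variable's own equation.
W = E - A + 3  [with E=-2, A=-2]  = 3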